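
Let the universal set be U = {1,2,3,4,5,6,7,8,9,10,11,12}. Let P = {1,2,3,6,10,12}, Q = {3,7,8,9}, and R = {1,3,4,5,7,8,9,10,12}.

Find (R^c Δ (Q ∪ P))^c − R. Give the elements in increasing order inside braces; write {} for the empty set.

R^c = {2,6,11}
Q ∪ P = {1,2,3,6,7,8,9,10,12}
R^c Δ (Q ∪ P) = {1,3,7,8,9,10,11,12}
(R^c Δ (Q ∪ P))^c = {2,4,5,6}
(R^c Δ (Q ∪ P))^c − R = {2,6}

{2,6}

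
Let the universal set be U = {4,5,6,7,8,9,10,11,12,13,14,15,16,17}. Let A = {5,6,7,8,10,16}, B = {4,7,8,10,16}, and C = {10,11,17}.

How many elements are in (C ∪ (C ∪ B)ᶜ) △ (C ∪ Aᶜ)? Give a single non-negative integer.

3

C ∪ B = {4,7,8,10,11,16,17}
(C ∪ B)ᶜ = {5,6,9,12,13,14,15}
C ∪ (C ∪ B)ᶜ = {5,6,9,10,11,12,13,14,15,17}
Aᶜ = {4,9,11,12,13,14,15,17}
C ∪ Aᶜ = {4,9,10,11,12,13,14,15,17}
(C ∪ (C ∪ B)ᶜ) △ (C ∪ Aᶜ) = {4,5,6}
|(C ∪ (C ∪ B)ᶜ) △ (C ∪ Aᶜ)| = 3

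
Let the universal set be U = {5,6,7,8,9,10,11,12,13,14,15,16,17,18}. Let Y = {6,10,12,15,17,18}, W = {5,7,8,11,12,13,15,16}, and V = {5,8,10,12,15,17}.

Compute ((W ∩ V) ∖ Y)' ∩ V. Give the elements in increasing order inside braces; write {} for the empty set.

{10,12,15,17}

W ∩ V = {5,8,12,15}
(W ∩ V) ∖ Y = {5,8}
((W ∩ V) ∖ Y)' = {6,7,9,10,11,12,13,14,15,16,17,18}
((W ∩ V) ∖ Y)' ∩ V = {10,12,15,17}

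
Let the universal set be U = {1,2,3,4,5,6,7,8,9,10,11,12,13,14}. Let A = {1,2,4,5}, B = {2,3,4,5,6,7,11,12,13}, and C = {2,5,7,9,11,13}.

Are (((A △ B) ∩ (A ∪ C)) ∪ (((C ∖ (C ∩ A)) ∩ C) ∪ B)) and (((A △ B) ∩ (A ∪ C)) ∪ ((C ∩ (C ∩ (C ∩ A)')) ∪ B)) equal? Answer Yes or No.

Yes

A △ B = {1,3,6,7,11,12,13}
A ∪ C = {1,2,4,5,7,9,11,13}
(A △ B) ∩ (A ∪ C) = {1,7,11,13}
C ∩ A = {2,5}
C ∖ (C ∩ A) = {7,9,11,13}
(C ∖ (C ∩ A)) ∩ C = {7,9,11,13}
((C ∖ (C ∩ A)) ∩ C) ∪ B = {2,3,4,5,6,7,9,11,12,13}
((A △ B) ∩ (A ∪ C)) ∪ (((C ∖ (C ∩ A)) ∩ C) ∪ B) = {1,2,3,4,5,6,7,9,11,12,13}
(C ∩ A)' = {1,3,4,6,7,8,9,10,11,12,13,14}
C ∩ (C ∩ A)' = {7,9,11,13}
C ∩ (C ∩ (C ∩ A)') = {7,9,11,13}
(C ∩ (C ∩ (C ∩ A)')) ∪ B = {2,3,4,5,6,7,9,11,12,13}
((A △ B) ∩ (A ∪ C)) ∪ ((C ∩ (C ∩ (C ∩ A)')) ∪ B) = {1,2,3,4,5,6,7,9,11,12,13}
Both equal {1,2,3,4,5,6,7,9,11,12,13}, so ((A △ B) ∩ (A ∪ C)) ∪ (((C ∖ (C ∩ A)) ∩ C) ∪ B) = ((A △ B) ∩ (A ∪ C)) ∪ ((C ∩ (C ∩ (C ∩ A)')) ∪ B).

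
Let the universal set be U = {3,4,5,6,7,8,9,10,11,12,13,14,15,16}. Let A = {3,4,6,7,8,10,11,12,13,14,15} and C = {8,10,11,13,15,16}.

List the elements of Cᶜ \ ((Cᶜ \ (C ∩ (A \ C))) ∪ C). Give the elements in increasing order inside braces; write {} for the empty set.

{}

Cᶜ = {3,4,5,6,7,9,12,14}
A \ C = {3,4,6,7,12,14}
C ∩ (A \ C) = {}
Cᶜ \ (C ∩ (A \ C)) = {3,4,5,6,7,9,12,14}
(Cᶜ \ (C ∩ (A \ C))) ∪ C = {3,4,5,6,7,8,9,10,11,12,13,14,15,16}
Cᶜ \ ((Cᶜ \ (C ∩ (A \ C))) ∪ C) = {}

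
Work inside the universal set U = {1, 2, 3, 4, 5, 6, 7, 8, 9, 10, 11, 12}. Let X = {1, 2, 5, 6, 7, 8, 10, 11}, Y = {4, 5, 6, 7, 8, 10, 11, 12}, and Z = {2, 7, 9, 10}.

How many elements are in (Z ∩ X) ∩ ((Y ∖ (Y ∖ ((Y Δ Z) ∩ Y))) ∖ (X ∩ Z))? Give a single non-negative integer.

Z ∩ X = {2, 7, 10}
Y Δ Z = {2, 4, 5, 6, 8, 9, 11, 12}
(Y Δ Z) ∩ Y = {4, 5, 6, 8, 11, 12}
Y ∖ ((Y Δ Z) ∩ Y) = {7, 10}
Y ∖ (Y ∖ ((Y Δ Z) ∩ Y)) = {4, 5, 6, 8, 11, 12}
X ∩ Z = {2, 7, 10}
(Y ∖ (Y ∖ ((Y Δ Z) ∩ Y))) ∖ (X ∩ Z) = {4, 5, 6, 8, 11, 12}
(Z ∩ X) ∩ ((Y ∖ (Y ∖ ((Y Δ Z) ∩ Y))) ∖ (X ∩ Z)) = {}
|(Z ∩ X) ∩ ((Y ∖ (Y ∖ ((Y Δ Z) ∩ Y))) ∖ (X ∩ Z))| = 0

0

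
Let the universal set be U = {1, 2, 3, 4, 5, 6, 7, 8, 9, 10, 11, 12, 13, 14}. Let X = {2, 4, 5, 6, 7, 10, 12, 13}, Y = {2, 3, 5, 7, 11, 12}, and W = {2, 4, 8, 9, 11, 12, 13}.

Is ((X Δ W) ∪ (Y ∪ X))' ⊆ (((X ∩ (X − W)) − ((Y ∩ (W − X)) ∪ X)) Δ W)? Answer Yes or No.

No

X Δ W = {5, 6, 7, 8, 9, 10, 11}
Y ∪ X = {2, 3, 4, 5, 6, 7, 10, 11, 12, 13}
(X Δ W) ∪ (Y ∪ X) = {2, 3, 4, 5, 6, 7, 8, 9, 10, 11, 12, 13}
((X Δ W) ∪ (Y ∪ X))' = {1, 14}
X − W = {5, 6, 7, 10}
X ∩ (X − W) = {5, 6, 7, 10}
W − X = {8, 9, 11}
Y ∩ (W − X) = {11}
(Y ∩ (W − X)) ∪ X = {2, 4, 5, 6, 7, 10, 11, 12, 13}
(X ∩ (X − W)) − ((Y ∩ (W − X)) ∪ X) = {}
((X ∩ (X − W)) − ((Y ∩ (W − X)) ∪ X)) Δ W = {2, 4, 8, 9, 11, 12, 13}
1 ∈ ((X Δ W) ∪ (Y ∪ X))' but 1 ∉ ((X ∩ (X − W)) − ((Y ∩ (W − X)) ∪ X)) Δ W, so the inclusion fails.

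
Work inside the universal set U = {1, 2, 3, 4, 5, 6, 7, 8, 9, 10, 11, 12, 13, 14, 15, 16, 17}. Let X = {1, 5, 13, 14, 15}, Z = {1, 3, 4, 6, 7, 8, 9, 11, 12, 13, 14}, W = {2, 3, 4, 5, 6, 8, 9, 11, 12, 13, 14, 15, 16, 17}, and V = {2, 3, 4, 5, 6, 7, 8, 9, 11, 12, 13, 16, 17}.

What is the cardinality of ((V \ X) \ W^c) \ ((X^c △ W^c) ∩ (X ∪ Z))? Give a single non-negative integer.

V \ X = {2, 3, 4, 6, 7, 8, 9, 11, 12, 16, 17}
W^c = {1, 7, 10}
(V \ X) \ W^c = {2, 3, 4, 6, 8, 9, 11, 12, 16, 17}
X^c = {2, 3, 4, 6, 7, 8, 9, 10, 11, 12, 16, 17}
X^c △ W^c = {1, 2, 3, 4, 6, 8, 9, 11, 12, 16, 17}
X ∪ Z = {1, 3, 4, 5, 6, 7, 8, 9, 11, 12, 13, 14, 15}
(X^c △ W^c) ∩ (X ∪ Z) = {1, 3, 4, 6, 8, 9, 11, 12}
((V \ X) \ W^c) \ ((X^c △ W^c) ∩ (X ∪ Z)) = {2, 16, 17}
|((V \ X) \ W^c) \ ((X^c △ W^c) ∩ (X ∪ Z))| = 3

3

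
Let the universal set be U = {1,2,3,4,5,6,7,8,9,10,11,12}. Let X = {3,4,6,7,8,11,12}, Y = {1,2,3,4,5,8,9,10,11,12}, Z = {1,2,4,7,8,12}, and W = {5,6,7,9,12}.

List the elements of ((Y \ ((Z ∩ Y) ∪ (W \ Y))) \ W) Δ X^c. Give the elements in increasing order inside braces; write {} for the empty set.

Z ∩ Y = {1,2,4,8,12}
W \ Y = {6,7}
(Z ∩ Y) ∪ (W \ Y) = {1,2,4,6,7,8,12}
Y \ ((Z ∩ Y) ∪ (W \ Y)) = {3,5,9,10,11}
(Y \ ((Z ∩ Y) ∪ (W \ Y))) \ W = {3,10,11}
X^c = {1,2,5,9,10}
((Y \ ((Z ∩ Y) ∪ (W \ Y))) \ W) Δ X^c = {1,2,3,5,9,11}

{1,2,3,5,9,11}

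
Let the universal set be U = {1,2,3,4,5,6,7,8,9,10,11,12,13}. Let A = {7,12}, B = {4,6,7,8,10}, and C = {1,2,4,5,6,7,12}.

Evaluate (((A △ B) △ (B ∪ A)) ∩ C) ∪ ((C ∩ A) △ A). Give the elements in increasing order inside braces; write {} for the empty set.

{7}

A △ B = {4,6,8,10,12}
B ∪ A = {4,6,7,8,10,12}
(A △ B) △ (B ∪ A) = {7}
((A △ B) △ (B ∪ A)) ∩ C = {7}
C ∩ A = {7,12}
(C ∩ A) △ A = {}
(((A △ B) △ (B ∪ A)) ∩ C) ∪ ((C ∩ A) △ A) = {7}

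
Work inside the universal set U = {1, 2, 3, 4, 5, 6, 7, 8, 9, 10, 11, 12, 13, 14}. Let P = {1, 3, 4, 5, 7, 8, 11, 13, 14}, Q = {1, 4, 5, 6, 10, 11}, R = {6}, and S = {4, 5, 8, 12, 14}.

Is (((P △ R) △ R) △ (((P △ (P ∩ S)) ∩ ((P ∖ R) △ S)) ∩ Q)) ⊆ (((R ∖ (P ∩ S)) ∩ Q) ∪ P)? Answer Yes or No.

Yes

P △ R = {1, 3, 4, 5, 6, 7, 8, 11, 13, 14}
(P △ R) △ R = {1, 3, 4, 5, 7, 8, 11, 13, 14}
P ∩ S = {4, 5, 8, 14}
P △ (P ∩ S) = {1, 3, 7, 11, 13}
P ∖ R = {1, 3, 4, 5, 7, 8, 11, 13, 14}
(P ∖ R) △ S = {1, 3, 7, 11, 12, 13}
(P △ (P ∩ S)) ∩ ((P ∖ R) △ S) = {1, 3, 7, 11, 13}
((P △ (P ∩ S)) ∩ ((P ∖ R) △ S)) ∩ Q = {1, 11}
((P △ R) △ R) △ (((P △ (P ∩ S)) ∩ ((P ∖ R) △ S)) ∩ Q) = {3, 4, 5, 7, 8, 13, 14}
R ∖ (P ∩ S) = {6}
(R ∖ (P ∩ S)) ∩ Q = {6}
((R ∖ (P ∩ S)) ∩ Q) ∪ P = {1, 3, 4, 5, 6, 7, 8, 11, 13, 14}
Every element of {3, 4, 5, 7, 8, 13, 14} is in {1, 3, 4, 5, 6, 7, 8, 11, 13, 14}, so ((P △ R) △ R) △ (((P △ (P ∩ S)) ∩ ((P ∖ R) △ S)) ∩ Q) ⊆ ((R ∖ (P ∩ S)) ∩ Q) ∪ P.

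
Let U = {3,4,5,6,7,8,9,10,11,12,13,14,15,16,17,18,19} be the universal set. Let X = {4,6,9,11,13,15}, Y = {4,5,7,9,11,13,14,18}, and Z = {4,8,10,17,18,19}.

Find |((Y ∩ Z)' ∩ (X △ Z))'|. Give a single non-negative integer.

Y ∩ Z = {4,18}
(Y ∩ Z)' = {3,5,6,7,8,9,10,11,12,13,14,15,16,17,19}
X △ Z = {6,8,9,10,11,13,15,17,18,19}
(Y ∩ Z)' ∩ (X △ Z) = {6,8,9,10,11,13,15,17,19}
((Y ∩ Z)' ∩ (X △ Z))' = {3,4,5,7,12,14,16,18}
|((Y ∩ Z)' ∩ (X △ Z))'| = 8

8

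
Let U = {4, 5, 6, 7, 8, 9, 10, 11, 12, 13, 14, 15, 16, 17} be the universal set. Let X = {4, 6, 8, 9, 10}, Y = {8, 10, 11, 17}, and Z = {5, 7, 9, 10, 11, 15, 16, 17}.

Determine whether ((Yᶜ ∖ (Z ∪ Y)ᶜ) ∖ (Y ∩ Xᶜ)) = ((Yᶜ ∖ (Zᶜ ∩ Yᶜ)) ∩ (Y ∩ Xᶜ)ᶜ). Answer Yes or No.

Yᶜ = {4, 5, 6, 7, 9, 12, 13, 14, 15, 16}
Z ∪ Y = {5, 7, 8, 9, 10, 11, 15, 16, 17}
(Z ∪ Y)ᶜ = {4, 6, 12, 13, 14}
Yᶜ ∖ (Z ∪ Y)ᶜ = {5, 7, 9, 15, 16}
Xᶜ = {5, 7, 11, 12, 13, 14, 15, 16, 17}
Y ∩ Xᶜ = {11, 17}
(Yᶜ ∖ (Z ∪ Y)ᶜ) ∖ (Y ∩ Xᶜ) = {5, 7, 9, 15, 16}
Zᶜ = {4, 6, 8, 12, 13, 14}
Zᶜ ∩ Yᶜ = {4, 6, 12, 13, 14}
Yᶜ ∖ (Zᶜ ∩ Yᶜ) = {5, 7, 9, 15, 16}
(Y ∩ Xᶜ)ᶜ = {4, 5, 6, 7, 8, 9, 10, 12, 13, 14, 15, 16}
(Yᶜ ∖ (Zᶜ ∩ Yᶜ)) ∩ (Y ∩ Xᶜ)ᶜ = {5, 7, 9, 15, 16}
Both equal {5, 7, 9, 15, 16}, so (Yᶜ ∖ (Z ∪ Y)ᶜ) ∖ (Y ∩ Xᶜ) = (Yᶜ ∖ (Zᶜ ∩ Yᶜ)) ∩ (Y ∩ Xᶜ)ᶜ.

Yes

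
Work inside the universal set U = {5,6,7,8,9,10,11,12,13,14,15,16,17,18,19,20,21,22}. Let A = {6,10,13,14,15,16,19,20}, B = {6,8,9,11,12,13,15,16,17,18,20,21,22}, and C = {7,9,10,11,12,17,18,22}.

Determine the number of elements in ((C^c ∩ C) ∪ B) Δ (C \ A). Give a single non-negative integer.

8

C^c = {5,6,8,13,14,15,16,19,20,21}
C^c ∩ C = {}
(C^c ∩ C) ∪ B = {6,8,9,11,12,13,15,16,17,18,20,21,22}
C \ A = {7,9,11,12,17,18,22}
((C^c ∩ C) ∪ B) Δ (C \ A) = {6,7,8,13,15,16,20,21}
|((C^c ∩ C) ∪ B) Δ (C \ A)| = 8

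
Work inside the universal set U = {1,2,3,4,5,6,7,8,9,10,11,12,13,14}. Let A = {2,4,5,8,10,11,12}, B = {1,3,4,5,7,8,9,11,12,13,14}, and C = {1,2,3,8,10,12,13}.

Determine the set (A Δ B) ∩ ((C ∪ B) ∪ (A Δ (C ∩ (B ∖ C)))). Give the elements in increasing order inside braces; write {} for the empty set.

A Δ B = {1,2,3,7,9,10,13,14}
C ∪ B = {1,2,3,4,5,7,8,9,10,11,12,13,14}
B ∖ C = {4,5,7,9,11,14}
C ∩ (B ∖ C) = {}
A Δ (C ∩ (B ∖ C)) = {2,4,5,8,10,11,12}
(C ∪ B) ∪ (A Δ (C ∩ (B ∖ C))) = {1,2,3,4,5,7,8,9,10,11,12,13,14}
(A Δ B) ∩ ((C ∪ B) ∪ (A Δ (C ∩ (B ∖ C)))) = {1,2,3,7,9,10,13,14}

{1,2,3,7,9,10,13,14}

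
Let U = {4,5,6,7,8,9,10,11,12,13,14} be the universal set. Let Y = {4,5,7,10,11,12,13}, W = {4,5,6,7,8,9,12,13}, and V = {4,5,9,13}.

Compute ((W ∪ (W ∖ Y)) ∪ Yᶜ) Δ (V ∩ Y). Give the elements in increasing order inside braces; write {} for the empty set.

W ∖ Y = {6,8,9}
W ∪ (W ∖ Y) = {4,5,6,7,8,9,12,13}
Yᶜ = {6,8,9,14}
(W ∪ (W ∖ Y)) ∪ Yᶜ = {4,5,6,7,8,9,12,13,14}
V ∩ Y = {4,5,13}
((W ∪ (W ∖ Y)) ∪ Yᶜ) Δ (V ∩ Y) = {6,7,8,9,12,14}

{6,7,8,9,12,14}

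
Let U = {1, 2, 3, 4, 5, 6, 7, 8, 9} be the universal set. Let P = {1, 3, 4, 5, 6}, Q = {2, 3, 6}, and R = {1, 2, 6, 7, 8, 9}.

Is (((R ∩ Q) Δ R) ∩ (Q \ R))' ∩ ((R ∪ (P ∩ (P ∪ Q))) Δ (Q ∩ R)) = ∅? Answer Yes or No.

R ∩ Q = {2, 6}
(R ∩ Q) Δ R = {1, 7, 8, 9}
Q \ R = {3}
((R ∩ Q) Δ R) ∩ (Q \ R) = {}
(((R ∩ Q) Δ R) ∩ (Q \ R))' = {1, 2, 3, 4, 5, 6, 7, 8, 9}
P ∪ Q = {1, 2, 3, 4, 5, 6}
P ∩ (P ∪ Q) = {1, 3, 4, 5, 6}
R ∪ (P ∩ (P ∪ Q)) = {1, 2, 3, 4, 5, 6, 7, 8, 9}
Q ∩ R = {2, 6}
(R ∪ (P ∩ (P ∪ Q))) Δ (Q ∩ R) = {1, 3, 4, 5, 7, 8, 9}
1 lies in both, so they are not disjoint.

No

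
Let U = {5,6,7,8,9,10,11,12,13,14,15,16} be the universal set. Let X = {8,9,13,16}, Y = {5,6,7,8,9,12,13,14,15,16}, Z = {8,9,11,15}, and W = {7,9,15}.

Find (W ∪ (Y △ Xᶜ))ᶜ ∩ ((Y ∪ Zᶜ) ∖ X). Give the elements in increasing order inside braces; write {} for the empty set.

Xᶜ = {5,6,7,10,11,12,14,15}
Y △ Xᶜ = {8,9,10,11,13,16}
W ∪ (Y △ Xᶜ) = {7,8,9,10,11,13,15,16}
(W ∪ (Y △ Xᶜ))ᶜ = {5,6,12,14}
Zᶜ = {5,6,7,10,12,13,14,16}
Y ∪ Zᶜ = {5,6,7,8,9,10,12,13,14,15,16}
(Y ∪ Zᶜ) ∖ X = {5,6,7,10,12,14,15}
(W ∪ (Y △ Xᶜ))ᶜ ∩ ((Y ∪ Zᶜ) ∖ X) = {5,6,12,14}

{5,6,12,14}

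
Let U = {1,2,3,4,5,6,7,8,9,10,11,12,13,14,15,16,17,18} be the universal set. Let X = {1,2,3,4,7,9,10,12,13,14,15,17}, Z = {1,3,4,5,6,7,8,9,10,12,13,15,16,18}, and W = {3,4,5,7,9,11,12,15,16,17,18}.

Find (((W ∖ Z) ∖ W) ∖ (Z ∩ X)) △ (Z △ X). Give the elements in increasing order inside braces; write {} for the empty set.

W ∖ Z = {11,17}
(W ∖ Z) ∖ W = {}
Z ∩ X = {1,3,4,7,9,10,12,13,15}
((W ∖ Z) ∖ W) ∖ (Z ∩ X) = {}
Z △ X = {2,5,6,8,14,16,17,18}
(((W ∖ Z) ∖ W) ∖ (Z ∩ X)) △ (Z △ X) = {2,5,6,8,14,16,17,18}

{2,5,6,8,14,16,17,18}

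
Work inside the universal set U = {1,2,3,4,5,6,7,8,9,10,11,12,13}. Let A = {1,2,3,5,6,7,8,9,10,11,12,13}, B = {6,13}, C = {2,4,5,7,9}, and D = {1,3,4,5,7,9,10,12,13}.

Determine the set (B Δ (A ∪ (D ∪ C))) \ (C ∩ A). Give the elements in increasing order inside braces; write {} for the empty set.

{1,3,4,8,10,11,12}

D ∪ C = {1,2,3,4,5,7,9,10,12,13}
A ∪ (D ∪ C) = {1,2,3,4,5,6,7,8,9,10,11,12,13}
B Δ (A ∪ (D ∪ C)) = {1,2,3,4,5,7,8,9,10,11,12}
C ∩ A = {2,5,7,9}
(B Δ (A ∪ (D ∪ C))) \ (C ∩ A) = {1,3,4,8,10,11,12}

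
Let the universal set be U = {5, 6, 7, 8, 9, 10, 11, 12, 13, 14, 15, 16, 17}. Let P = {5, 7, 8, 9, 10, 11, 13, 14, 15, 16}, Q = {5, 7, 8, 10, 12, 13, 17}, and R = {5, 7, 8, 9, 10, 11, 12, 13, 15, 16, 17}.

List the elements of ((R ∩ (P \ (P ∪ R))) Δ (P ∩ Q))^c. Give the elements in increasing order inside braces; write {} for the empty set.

{6, 9, 11, 12, 14, 15, 16, 17}

P ∪ R = {5, 7, 8, 9, 10, 11, 12, 13, 14, 15, 16, 17}
P \ (P ∪ R) = {}
R ∩ (P \ (P ∪ R)) = {}
P ∩ Q = {5, 7, 8, 10, 13}
(R ∩ (P \ (P ∪ R))) Δ (P ∩ Q) = {5, 7, 8, 10, 13}
((R ∩ (P \ (P ∪ R))) Δ (P ∩ Q))^c = {6, 9, 11, 12, 14, 15, 16, 17}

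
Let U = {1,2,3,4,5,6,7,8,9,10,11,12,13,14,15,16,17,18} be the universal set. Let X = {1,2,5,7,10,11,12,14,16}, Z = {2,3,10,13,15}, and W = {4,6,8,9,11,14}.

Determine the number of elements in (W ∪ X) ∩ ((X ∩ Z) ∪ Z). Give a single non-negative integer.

2

W ∪ X = {1,2,4,5,6,7,8,9,10,11,12,14,16}
X ∩ Z = {2,10}
(X ∩ Z) ∪ Z = {2,3,10,13,15}
(W ∪ X) ∩ ((X ∩ Z) ∪ Z) = {2,10}
|(W ∪ X) ∩ ((X ∩ Z) ∪ Z)| = 2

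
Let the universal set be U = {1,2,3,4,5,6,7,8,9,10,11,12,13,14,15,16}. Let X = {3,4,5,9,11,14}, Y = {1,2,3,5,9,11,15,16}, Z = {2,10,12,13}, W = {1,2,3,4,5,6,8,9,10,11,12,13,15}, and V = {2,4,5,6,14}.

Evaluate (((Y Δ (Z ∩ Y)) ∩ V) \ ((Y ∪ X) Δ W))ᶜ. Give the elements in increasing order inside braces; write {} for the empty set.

Z ∩ Y = {2}
Y Δ (Z ∩ Y) = {1,3,5,9,11,15,16}
(Y Δ (Z ∩ Y)) ∩ V = {5}
Y ∪ X = {1,2,3,4,5,9,11,14,15,16}
(Y ∪ X) Δ W = {6,8,10,12,13,14,16}
((Y Δ (Z ∩ Y)) ∩ V) \ ((Y ∪ X) Δ W) = {5}
(((Y Δ (Z ∩ Y)) ∩ V) \ ((Y ∪ X) Δ W))ᶜ = {1,2,3,4,6,7,8,9,10,11,12,13,14,15,16}

{1,2,3,4,6,7,8,9,10,11,12,13,14,15,16}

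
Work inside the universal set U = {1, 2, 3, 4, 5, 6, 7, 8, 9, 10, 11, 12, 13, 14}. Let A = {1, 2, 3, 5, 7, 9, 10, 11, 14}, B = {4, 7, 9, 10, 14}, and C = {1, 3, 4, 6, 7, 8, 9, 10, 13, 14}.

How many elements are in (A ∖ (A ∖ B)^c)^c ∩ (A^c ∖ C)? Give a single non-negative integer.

A ∖ B = {1, 2, 3, 5, 11}
(A ∖ B)^c = {4, 6, 7, 8, 9, 10, 12, 13, 14}
A ∖ (A ∖ B)^c = {1, 2, 3, 5, 11}
(A ∖ (A ∖ B)^c)^c = {4, 6, 7, 8, 9, 10, 12, 13, 14}
A^c = {4, 6, 8, 12, 13}
A^c ∖ C = {12}
(A ∖ (A ∖ B)^c)^c ∩ (A^c ∖ C) = {12}
|(A ∖ (A ∖ B)^c)^c ∩ (A^c ∖ C)| = 1

1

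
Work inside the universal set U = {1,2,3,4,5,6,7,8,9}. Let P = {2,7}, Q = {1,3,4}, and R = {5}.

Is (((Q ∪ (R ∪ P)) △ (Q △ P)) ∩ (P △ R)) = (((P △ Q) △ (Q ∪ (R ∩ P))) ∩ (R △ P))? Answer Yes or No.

R ∪ P = {2,5,7}
Q ∪ (R ∪ P) = {1,2,3,4,5,7}
Q △ P = {1,2,3,4,7}
(Q ∪ (R ∪ P)) △ (Q △ P) = {5}
P △ R = {2,5,7}
((Q ∪ (R ∪ P)) △ (Q △ P)) ∩ (P △ R) = {5}
P △ Q = {1,2,3,4,7}
R ∩ P = {}
Q ∪ (R ∩ P) = {1,3,4}
(P △ Q) △ (Q ∪ (R ∩ P)) = {2,7}
R △ P = {2,5,7}
((P △ Q) △ (Q ∪ (R ∩ P))) ∩ (R △ P) = {2,7}
2 ∈ ((P △ Q) △ (Q ∪ (R ∩ P))) ∩ (R △ P) but 2 ∉ ((Q ∪ (R ∪ P)) △ (Q △ P)) ∩ (P △ R), so they differ.

No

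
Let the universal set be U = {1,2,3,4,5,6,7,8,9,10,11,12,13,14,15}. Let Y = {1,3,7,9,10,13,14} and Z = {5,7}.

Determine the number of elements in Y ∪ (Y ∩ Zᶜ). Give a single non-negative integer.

7

Zᶜ = {1,2,3,4,6,8,9,10,11,12,13,14,15}
Y ∩ Zᶜ = {1,3,9,10,13,14}
Y ∪ (Y ∩ Zᶜ) = {1,3,7,9,10,13,14}
|Y ∪ (Y ∩ Zᶜ)| = 7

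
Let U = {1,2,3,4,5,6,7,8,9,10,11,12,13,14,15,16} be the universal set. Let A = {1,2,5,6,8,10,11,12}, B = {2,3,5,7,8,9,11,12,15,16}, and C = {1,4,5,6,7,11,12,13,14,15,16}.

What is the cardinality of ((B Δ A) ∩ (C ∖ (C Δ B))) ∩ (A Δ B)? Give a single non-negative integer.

B Δ A = {1,3,6,7,9,10,15,16}
C Δ B = {1,2,3,4,6,8,9,13,14}
C ∖ (C Δ B) = {5,7,11,12,15,16}
(B Δ A) ∩ (C ∖ (C Δ B)) = {7,15,16}
A Δ B = {1,3,6,7,9,10,15,16}
((B Δ A) ∩ (C ∖ (C Δ B))) ∩ (A Δ B) = {7,15,16}
|((B Δ A) ∩ (C ∖ (C Δ B))) ∩ (A Δ B)| = 3

3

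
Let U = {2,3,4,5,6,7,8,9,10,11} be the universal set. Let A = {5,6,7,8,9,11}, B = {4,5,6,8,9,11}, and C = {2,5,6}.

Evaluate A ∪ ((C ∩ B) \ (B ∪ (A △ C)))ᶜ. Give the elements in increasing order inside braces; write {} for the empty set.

C ∩ B = {5,6}
A △ C = {2,7,8,9,11}
B ∪ (A △ C) = {2,4,5,6,7,8,9,11}
(C ∩ B) \ (B ∪ (A △ C)) = {}
((C ∩ B) \ (B ∪ (A △ C)))ᶜ = {2,3,4,5,6,7,8,9,10,11}
A ∪ ((C ∩ B) \ (B ∪ (A △ C)))ᶜ = {2,3,4,5,6,7,8,9,10,11}

{2,3,4,5,6,7,8,9,10,11}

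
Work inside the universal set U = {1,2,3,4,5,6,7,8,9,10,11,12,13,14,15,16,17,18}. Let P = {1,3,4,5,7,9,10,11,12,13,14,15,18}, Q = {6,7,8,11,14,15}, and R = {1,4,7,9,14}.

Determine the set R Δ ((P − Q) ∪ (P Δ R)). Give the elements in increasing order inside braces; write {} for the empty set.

{3,5,7,10,11,12,13,14,15,18}

P − Q = {1,3,4,5,9,10,12,13,18}
P Δ R = {3,5,10,11,12,13,15,18}
(P − Q) ∪ (P Δ R) = {1,3,4,5,9,10,11,12,13,15,18}
R Δ ((P − Q) ∪ (P Δ R)) = {3,5,7,10,11,12,13,14,15,18}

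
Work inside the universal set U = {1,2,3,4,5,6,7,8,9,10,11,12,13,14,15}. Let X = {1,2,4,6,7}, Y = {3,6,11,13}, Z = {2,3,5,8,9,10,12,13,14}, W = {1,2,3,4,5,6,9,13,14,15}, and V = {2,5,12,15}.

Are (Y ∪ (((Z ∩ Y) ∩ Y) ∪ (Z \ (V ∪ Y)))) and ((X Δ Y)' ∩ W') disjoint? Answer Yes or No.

No

Z ∩ Y = {3,13}
(Z ∩ Y) ∩ Y = {3,13}
V ∪ Y = {2,3,5,6,11,12,13,15}
Z \ (V ∪ Y) = {8,9,10,14}
((Z ∩ Y) ∩ Y) ∪ (Z \ (V ∪ Y)) = {3,8,9,10,13,14}
Y ∪ (((Z ∩ Y) ∩ Y) ∪ (Z \ (V ∪ Y))) = {3,6,8,9,10,11,13,14}
X Δ Y = {1,2,3,4,7,11,13}
(X Δ Y)' = {5,6,8,9,10,12,14,15}
W' = {7,8,10,11,12}
(X Δ Y)' ∩ W' = {8,10,12}
8 lies in both, so they are not disjoint.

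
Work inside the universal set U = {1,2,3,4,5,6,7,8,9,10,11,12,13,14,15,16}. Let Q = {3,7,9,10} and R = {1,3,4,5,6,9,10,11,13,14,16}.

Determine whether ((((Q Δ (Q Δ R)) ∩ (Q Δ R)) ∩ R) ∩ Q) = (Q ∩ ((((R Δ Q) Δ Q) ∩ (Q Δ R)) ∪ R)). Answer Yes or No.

No

Q Δ R = {1,4,5,6,7,11,13,14,16}
Q Δ (Q Δ R) = {1,3,4,5,6,9,10,11,13,14,16}
(Q Δ (Q Δ R)) ∩ (Q Δ R) = {1,4,5,6,11,13,14,16}
((Q Δ (Q Δ R)) ∩ (Q Δ R)) ∩ R = {1,4,5,6,11,13,14,16}
(((Q Δ (Q Δ R)) ∩ (Q Δ R)) ∩ R) ∩ Q = {}
R Δ Q = {1,4,5,6,7,11,13,14,16}
(R Δ Q) Δ Q = {1,3,4,5,6,9,10,11,13,14,16}
((R Δ Q) Δ Q) ∩ (Q Δ R) = {1,4,5,6,11,13,14,16}
(((R Δ Q) Δ Q) ∩ (Q Δ R)) ∪ R = {1,3,4,5,6,9,10,11,13,14,16}
Q ∩ ((((R Δ Q) Δ Q) ∩ (Q Δ R)) ∪ R) = {3,9,10}
3 ∈ Q ∩ ((((R Δ Q) Δ Q) ∩ (Q Δ R)) ∪ R) but 3 ∉ (((Q Δ (Q Δ R)) ∩ (Q Δ R)) ∩ R) ∩ Q, so they differ.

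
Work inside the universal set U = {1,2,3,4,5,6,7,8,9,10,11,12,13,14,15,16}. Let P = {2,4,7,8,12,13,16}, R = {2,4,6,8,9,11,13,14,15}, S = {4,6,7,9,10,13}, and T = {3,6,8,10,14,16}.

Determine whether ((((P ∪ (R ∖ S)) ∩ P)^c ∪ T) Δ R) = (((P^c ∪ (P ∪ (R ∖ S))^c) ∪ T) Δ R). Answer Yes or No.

R ∖ S = {2,8,11,14,15}
P ∪ (R ∖ S) = {2,4,7,8,11,12,13,14,15,16}
(P ∪ (R ∖ S)) ∩ P = {2,4,7,8,12,13,16}
((P ∪ (R ∖ S)) ∩ P)^c = {1,3,5,6,9,10,11,14,15}
((P ∪ (R ∖ S)) ∩ P)^c ∪ T = {1,3,5,6,8,9,10,11,14,15,16}
(((P ∪ (R ∖ S)) ∩ P)^c ∪ T) Δ R = {1,2,3,4,5,10,13,16}
P^c = {1,3,5,6,9,10,11,14,15}
(P ∪ (R ∖ S))^c = {1,3,5,6,9,10}
P^c ∪ (P ∪ (R ∖ S))^c = {1,3,5,6,9,10,11,14,15}
(P^c ∪ (P ∪ (R ∖ S))^c) ∪ T = {1,3,5,6,8,9,10,11,14,15,16}
((P^c ∪ (P ∪ (R ∖ S))^c) ∪ T) Δ R = {1,2,3,4,5,10,13,16}
Both equal {1,2,3,4,5,10,13,16}, so (((P ∪ (R ∖ S)) ∩ P)^c ∪ T) Δ R = ((P^c ∪ (P ∪ (R ∖ S))^c) ∪ T) Δ R.

Yes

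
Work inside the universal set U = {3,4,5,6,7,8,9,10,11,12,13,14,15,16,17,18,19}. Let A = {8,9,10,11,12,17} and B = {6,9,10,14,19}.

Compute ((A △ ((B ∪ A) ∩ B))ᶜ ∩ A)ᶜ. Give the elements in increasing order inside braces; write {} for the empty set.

{3,4,5,6,7,8,11,12,13,14,15,16,17,18,19}

B ∪ A = {6,8,9,10,11,12,14,17,19}
(B ∪ A) ∩ B = {6,9,10,14,19}
A △ ((B ∪ A) ∩ B) = {6,8,11,12,14,17,19}
(A △ ((B ∪ A) ∩ B))ᶜ = {3,4,5,7,9,10,13,15,16,18}
(A △ ((B ∪ A) ∩ B))ᶜ ∩ A = {9,10}
((A △ ((B ∪ A) ∩ B))ᶜ ∩ A)ᶜ = {3,4,5,6,7,8,11,12,13,14,15,16,17,18,19}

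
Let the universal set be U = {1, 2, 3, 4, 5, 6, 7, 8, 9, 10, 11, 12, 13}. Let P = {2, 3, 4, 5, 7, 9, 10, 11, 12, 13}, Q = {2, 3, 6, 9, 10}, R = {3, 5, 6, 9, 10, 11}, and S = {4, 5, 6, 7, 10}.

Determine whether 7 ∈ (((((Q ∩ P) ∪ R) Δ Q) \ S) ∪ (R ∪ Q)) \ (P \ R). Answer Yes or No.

No

7 ∉ Q and 7 ∈ P, so 7 ∉ Q ∩ P
7 ∉ (Q ∩ P) and 7 ∉ R, so 7 ∉ (Q ∩ P) ∪ R
7 ∉ ((Q ∩ P) ∪ R) and 7 ∉ Q, so 7 ∉ ((Q ∩ P) ∪ R) Δ Q
7 ∉ (((Q ∩ P) ∪ R) Δ Q) and 7 ∈ S, so 7 ∉ (((Q ∩ P) ∪ R) Δ Q) \ S
7 ∉ R and 7 ∉ Q, so 7 ∉ R ∪ Q
7 ∉ ((((Q ∩ P) ∪ R) Δ Q) \ S) and 7 ∉ (R ∪ Q), so 7 ∉ ((((Q ∩ P) ∪ R) Δ Q) \ S) ∪ (R ∪ Q)
7 ∈ P and 7 ∉ R, so 7 ∈ P \ R
7 ∉ (((((Q ∩ P) ∪ R) Δ Q) \ S) ∪ (R ∪ Q)) and 7 ∈ (P \ R), so 7 ∉ (((((Q ∩ P) ∪ R) Δ Q) \ S) ∪ (R ∪ Q)) \ (P \ R)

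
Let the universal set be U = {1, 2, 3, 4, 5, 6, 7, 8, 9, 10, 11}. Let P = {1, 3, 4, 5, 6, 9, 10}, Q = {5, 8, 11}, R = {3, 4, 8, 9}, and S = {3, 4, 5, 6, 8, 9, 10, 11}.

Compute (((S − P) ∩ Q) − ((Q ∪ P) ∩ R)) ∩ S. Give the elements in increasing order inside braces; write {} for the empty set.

{11}

S − P = {8, 11}
(S − P) ∩ Q = {8, 11}
Q ∪ P = {1, 3, 4, 5, 6, 8, 9, 10, 11}
(Q ∪ P) ∩ R = {3, 4, 8, 9}
((S − P) ∩ Q) − ((Q ∪ P) ∩ R) = {11}
(((S − P) ∩ Q) − ((Q ∪ P) ∩ R)) ∩ S = {11}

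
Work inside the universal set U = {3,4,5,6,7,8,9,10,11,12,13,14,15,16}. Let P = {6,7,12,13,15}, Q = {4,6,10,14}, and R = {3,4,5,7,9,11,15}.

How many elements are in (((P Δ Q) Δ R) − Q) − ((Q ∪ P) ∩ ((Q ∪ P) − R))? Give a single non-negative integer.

4

P Δ Q = {4,7,10,12,13,14,15}
(P Δ Q) Δ R = {3,5,9,10,11,12,13,14}
((P Δ Q) Δ R) − Q = {3,5,9,11,12,13}
Q ∪ P = {4,6,7,10,12,13,14,15}
(Q ∪ P) − R = {6,10,12,13,14}
(Q ∪ P) ∩ ((Q ∪ P) − R) = {6,10,12,13,14}
(((P Δ Q) Δ R) − Q) − ((Q ∪ P) ∩ ((Q ∪ P) − R)) = {3,5,9,11}
|(((P Δ Q) Δ R) − Q) − ((Q ∪ P) ∩ ((Q ∪ P) − R))| = 4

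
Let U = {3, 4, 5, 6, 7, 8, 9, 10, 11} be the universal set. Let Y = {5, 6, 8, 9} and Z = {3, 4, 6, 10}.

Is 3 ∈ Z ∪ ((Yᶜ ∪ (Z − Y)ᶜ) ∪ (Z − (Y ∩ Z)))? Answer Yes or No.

Yes

3 ∉ Y, so 3 ∈ Yᶜ
3 ∈ Z and 3 ∉ Y, so 3 ∈ Z − Y
3 ∉ (Z − Y)ᶜ since 3 ∈ (Z − Y)
3 ∈ Yᶜ and 3 ∉ (Z − Y)ᶜ, so 3 ∈ Yᶜ ∪ (Z − Y)ᶜ
3 ∉ Y and 3 ∈ Z, so 3 ∉ Y ∩ Z
3 ∈ Z and 3 ∉ (Y ∩ Z), so 3 ∈ Z − (Y ∩ Z)
3 ∈ (Yᶜ ∪ (Z − Y)ᶜ) and 3 ∈ (Z − (Y ∩ Z)), so 3 ∈ (Yᶜ ∪ (Z − Y)ᶜ) ∪ (Z − (Y ∩ Z))
3 ∈ Z and 3 ∈ ((Yᶜ ∪ (Z − Y)ᶜ) ∪ (Z − (Y ∩ Z))), so 3 ∈ Z ∪ ((Yᶜ ∪ (Z − Y)ᶜ) ∪ (Z − (Y ∩ Z)))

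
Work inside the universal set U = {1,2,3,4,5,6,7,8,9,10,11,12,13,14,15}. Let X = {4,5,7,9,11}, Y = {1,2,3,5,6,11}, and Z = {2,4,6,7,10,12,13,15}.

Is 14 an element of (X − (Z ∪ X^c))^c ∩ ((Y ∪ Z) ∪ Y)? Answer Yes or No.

No

14 ∉ X, so 14 ∈ X^c
14 ∉ Z and 14 ∈ X^c, so 14 ∈ Z ∪ X^c
14 ∉ X and 14 ∈ (Z ∪ X^c), so 14 ∉ X − (Z ∪ X^c)
14 ∈ (X − (Z ∪ X^c))^c since 14 ∉ (X − (Z ∪ X^c))
14 ∉ Y and 14 ∉ Z, so 14 ∉ Y ∪ Z
14 ∉ (Y ∪ Z) and 14 ∉ Y, so 14 ∉ (Y ∪ Z) ∪ Y
14 ∈ (X − (Z ∪ X^c))^c and 14 ∉ ((Y ∪ Z) ∪ Y), so 14 ∉ (X − (Z ∪ X^c))^c ∩ ((Y ∪ Z) ∪ Y)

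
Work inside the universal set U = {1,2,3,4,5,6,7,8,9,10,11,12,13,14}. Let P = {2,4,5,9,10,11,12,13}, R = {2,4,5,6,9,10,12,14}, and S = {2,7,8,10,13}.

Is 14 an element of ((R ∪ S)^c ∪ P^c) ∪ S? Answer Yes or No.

14 ∈ R and 14 ∉ S, so 14 ∈ R ∪ S
14 ∉ (R ∪ S)^c since 14 ∈ (R ∪ S)
14 ∉ P, so 14 ∈ P^c
14 ∉ (R ∪ S)^c and 14 ∈ P^c, so 14 ∈ (R ∪ S)^c ∪ P^c
14 ∈ ((R ∪ S)^c ∪ P^c) and 14 ∉ S, so 14 ∈ ((R ∪ S)^c ∪ P^c) ∪ S

Yes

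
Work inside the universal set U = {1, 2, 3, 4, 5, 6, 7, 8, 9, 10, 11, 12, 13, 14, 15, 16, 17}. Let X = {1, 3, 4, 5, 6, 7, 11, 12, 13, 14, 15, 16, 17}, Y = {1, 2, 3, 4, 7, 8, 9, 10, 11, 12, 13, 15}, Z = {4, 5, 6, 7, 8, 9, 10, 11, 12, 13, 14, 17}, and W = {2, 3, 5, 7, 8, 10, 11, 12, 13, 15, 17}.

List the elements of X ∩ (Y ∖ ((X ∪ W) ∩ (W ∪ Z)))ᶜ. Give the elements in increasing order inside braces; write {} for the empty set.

{3, 4, 5, 6, 7, 11, 12, 13, 14, 15, 16, 17}

X ∪ W = {1, 2, 3, 4, 5, 6, 7, 8, 10, 11, 12, 13, 14, 15, 16, 17}
W ∪ Z = {2, 3, 4, 5, 6, 7, 8, 9, 10, 11, 12, 13, 14, 15, 17}
(X ∪ W) ∩ (W ∪ Z) = {2, 3, 4, 5, 6, 7, 8, 10, 11, 12, 13, 14, 15, 17}
Y ∖ ((X ∪ W) ∩ (W ∪ Z)) = {1, 9}
(Y ∖ ((X ∪ W) ∩ (W ∪ Z)))ᶜ = {2, 3, 4, 5, 6, 7, 8, 10, 11, 12, 13, 14, 15, 16, 17}
X ∩ (Y ∖ ((X ∪ W) ∩ (W ∪ Z)))ᶜ = {3, 4, 5, 6, 7, 11, 12, 13, 14, 15, 16, 17}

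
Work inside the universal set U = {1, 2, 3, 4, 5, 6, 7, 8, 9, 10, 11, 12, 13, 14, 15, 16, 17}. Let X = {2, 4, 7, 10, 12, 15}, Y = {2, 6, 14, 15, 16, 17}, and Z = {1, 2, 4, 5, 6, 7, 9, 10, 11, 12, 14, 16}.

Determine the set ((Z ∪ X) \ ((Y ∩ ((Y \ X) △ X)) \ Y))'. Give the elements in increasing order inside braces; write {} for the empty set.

Z ∪ X = {1, 2, 4, 5, 6, 7, 9, 10, 11, 12, 14, 15, 16}
Y \ X = {6, 14, 16, 17}
(Y \ X) △ X = {2, 4, 6, 7, 10, 12, 14, 15, 16, 17}
Y ∩ ((Y \ X) △ X) = {2, 6, 14, 15, 16, 17}
(Y ∩ ((Y \ X) △ X)) \ Y = {}
(Z ∪ X) \ ((Y ∩ ((Y \ X) △ X)) \ Y) = {1, 2, 4, 5, 6, 7, 9, 10, 11, 12, 14, 15, 16}
((Z ∪ X) \ ((Y ∩ ((Y \ X) △ X)) \ Y))' = {3, 8, 13, 17}

{3, 8, 13, 17}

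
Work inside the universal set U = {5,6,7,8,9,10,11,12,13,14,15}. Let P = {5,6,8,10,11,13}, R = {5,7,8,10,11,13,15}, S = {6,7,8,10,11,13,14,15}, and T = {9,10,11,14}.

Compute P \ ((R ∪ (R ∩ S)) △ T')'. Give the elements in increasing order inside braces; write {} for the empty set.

{6,10,11}

R ∩ S = {7,8,10,11,13,15}
R ∪ (R ∩ S) = {5,7,8,10,11,13,15}
T' = {5,6,7,8,12,13,15}
(R ∪ (R ∩ S)) △ T' = {6,10,11,12}
((R ∪ (R ∩ S)) △ T')' = {5,7,8,9,13,14,15}
P \ ((R ∪ (R ∩ S)) △ T')' = {6,10,11}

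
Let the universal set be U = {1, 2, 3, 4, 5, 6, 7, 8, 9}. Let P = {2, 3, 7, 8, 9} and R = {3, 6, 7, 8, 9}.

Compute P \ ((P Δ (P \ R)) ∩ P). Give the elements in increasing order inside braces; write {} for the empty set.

P \ R = {2}
P Δ (P \ R) = {3, 7, 8, 9}
(P Δ (P \ R)) ∩ P = {3, 7, 8, 9}
P \ ((P Δ (P \ R)) ∩ P) = {2}

{2}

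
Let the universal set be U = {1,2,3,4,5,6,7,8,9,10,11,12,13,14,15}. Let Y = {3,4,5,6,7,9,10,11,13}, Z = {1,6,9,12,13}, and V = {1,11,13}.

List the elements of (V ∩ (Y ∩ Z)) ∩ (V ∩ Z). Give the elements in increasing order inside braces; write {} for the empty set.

Y ∩ Z = {6,9,13}
V ∩ (Y ∩ Z) = {13}
V ∩ Z = {1,13}
(V ∩ (Y ∩ Z)) ∩ (V ∩ Z) = {13}

{13}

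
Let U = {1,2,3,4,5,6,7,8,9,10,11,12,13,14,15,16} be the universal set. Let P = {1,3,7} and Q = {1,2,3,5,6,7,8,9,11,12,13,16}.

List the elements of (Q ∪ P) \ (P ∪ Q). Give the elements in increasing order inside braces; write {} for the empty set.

{}

Q ∪ P = {1,2,3,5,6,7,8,9,11,12,13,16}
P ∪ Q = {1,2,3,5,6,7,8,9,11,12,13,16}
(Q ∪ P) \ (P ∪ Q) = {}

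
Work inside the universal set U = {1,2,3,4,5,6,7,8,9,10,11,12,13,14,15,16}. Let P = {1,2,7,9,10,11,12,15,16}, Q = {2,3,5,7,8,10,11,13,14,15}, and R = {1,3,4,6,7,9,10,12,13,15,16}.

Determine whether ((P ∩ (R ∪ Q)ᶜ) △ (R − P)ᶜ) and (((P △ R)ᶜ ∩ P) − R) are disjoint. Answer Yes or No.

Yes

R ∪ Q = {1,2,3,4,5,6,7,8,9,10,11,12,13,14,15,16}
(R ∪ Q)ᶜ = {}
P ∩ (R ∪ Q)ᶜ = {}
R − P = {3,4,6,13}
(R − P)ᶜ = {1,2,5,7,8,9,10,11,12,14,15,16}
(P ∩ (R ∪ Q)ᶜ) △ (R − P)ᶜ = {1,2,5,7,8,9,10,11,12,14,15,16}
P △ R = {2,3,4,6,11,13}
(P △ R)ᶜ = {1,5,7,8,9,10,12,14,15,16}
(P △ R)ᶜ ∩ P = {1,7,9,10,12,15,16}
((P △ R)ᶜ ∩ P) − R = {}
{1,2,5,7,8,9,10,11,12,14,15,16} and {} share no elements.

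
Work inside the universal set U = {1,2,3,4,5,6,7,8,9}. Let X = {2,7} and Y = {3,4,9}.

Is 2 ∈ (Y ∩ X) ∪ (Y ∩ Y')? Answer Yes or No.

No

2 ∉ Y and 2 ∈ X, so 2 ∉ Y ∩ X
2 ∉ Y, so 2 ∈ Y'
2 ∉ Y and 2 ∈ Y', so 2 ∉ Y ∩ Y'
2 ∉ (Y ∩ X) and 2 ∉ (Y ∩ Y'), so 2 ∉ (Y ∩ X) ∪ (Y ∩ Y')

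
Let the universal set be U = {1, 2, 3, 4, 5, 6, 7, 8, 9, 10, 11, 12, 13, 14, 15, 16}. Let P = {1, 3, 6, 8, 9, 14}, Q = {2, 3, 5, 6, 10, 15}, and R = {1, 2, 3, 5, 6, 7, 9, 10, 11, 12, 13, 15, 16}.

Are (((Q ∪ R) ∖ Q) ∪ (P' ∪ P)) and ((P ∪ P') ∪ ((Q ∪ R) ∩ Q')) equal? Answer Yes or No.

Q ∪ R = {1, 2, 3, 5, 6, 7, 9, 10, 11, 12, 13, 15, 16}
(Q ∪ R) ∖ Q = {1, 7, 9, 11, 12, 13, 16}
P' = {2, 4, 5, 7, 10, 11, 12, 13, 15, 16}
P' ∪ P = {1, 2, 3, 4, 5, 6, 7, 8, 9, 10, 11, 12, 13, 14, 15, 16}
((Q ∪ R) ∖ Q) ∪ (P' ∪ P) = {1, 2, 3, 4, 5, 6, 7, 8, 9, 10, 11, 12, 13, 14, 15, 16}
P ∪ P' = {1, 2, 3, 4, 5, 6, 7, 8, 9, 10, 11, 12, 13, 14, 15, 16}
Q' = {1, 4, 7, 8, 9, 11, 12, 13, 14, 16}
(Q ∪ R) ∩ Q' = {1, 7, 9, 11, 12, 13, 16}
(P ∪ P') ∪ ((Q ∪ R) ∩ Q') = {1, 2, 3, 4, 5, 6, 7, 8, 9, 10, 11, 12, 13, 14, 15, 16}
Both equal {1, 2, 3, 4, 5, 6, 7, 8, 9, 10, 11, 12, 13, 14, 15, 16}, so ((Q ∪ R) ∖ Q) ∪ (P' ∪ P) = (P ∪ P') ∪ ((Q ∪ R) ∩ Q').

Yes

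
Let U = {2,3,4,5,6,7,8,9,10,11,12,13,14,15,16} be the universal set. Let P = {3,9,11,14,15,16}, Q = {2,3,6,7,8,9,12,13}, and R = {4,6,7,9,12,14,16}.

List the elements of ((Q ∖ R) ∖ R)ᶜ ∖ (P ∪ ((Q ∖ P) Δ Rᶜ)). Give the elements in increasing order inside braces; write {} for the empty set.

Q ∖ R = {2,3,8,13}
(Q ∖ R) ∖ R = {2,3,8,13}
((Q ∖ R) ∖ R)ᶜ = {4,5,6,7,9,10,11,12,14,15,16}
Q ∖ P = {2,6,7,8,12,13}
Rᶜ = {2,3,5,8,10,11,13,15}
(Q ∖ P) Δ Rᶜ = {3,5,6,7,10,11,12,15}
P ∪ ((Q ∖ P) Δ Rᶜ) = {3,5,6,7,9,10,11,12,14,15,16}
((Q ∖ R) ∖ R)ᶜ ∖ (P ∪ ((Q ∖ P) Δ Rᶜ)) = {4}

{4}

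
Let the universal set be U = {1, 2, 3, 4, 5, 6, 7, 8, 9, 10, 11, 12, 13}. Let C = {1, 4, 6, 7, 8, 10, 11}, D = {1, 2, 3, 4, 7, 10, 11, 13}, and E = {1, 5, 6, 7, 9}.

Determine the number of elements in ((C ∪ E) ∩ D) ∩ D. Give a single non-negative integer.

5

C ∪ E = {1, 4, 5, 6, 7, 8, 9, 10, 11}
(C ∪ E) ∩ D = {1, 4, 7, 10, 11}
((C ∪ E) ∩ D) ∩ D = {1, 4, 7, 10, 11}
|((C ∪ E) ∩ D) ∩ D| = 5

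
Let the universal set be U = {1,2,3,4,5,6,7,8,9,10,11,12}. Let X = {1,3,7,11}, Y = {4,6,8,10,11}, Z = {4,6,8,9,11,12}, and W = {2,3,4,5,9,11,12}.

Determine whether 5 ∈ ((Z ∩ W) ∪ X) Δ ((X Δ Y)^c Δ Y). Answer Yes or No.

Yes

5 ∉ Z and 5 ∈ W, so 5 ∉ Z ∩ W
5 ∉ (Z ∩ W) and 5 ∉ X, so 5 ∉ (Z ∩ W) ∪ X
5 ∉ X and 5 ∉ Y, so 5 ∉ X Δ Y
5 ∈ (X Δ Y)^c since 5 ∉ (X Δ Y)
5 ∈ (X Δ Y)^c and 5 ∉ Y, so 5 ∈ (X Δ Y)^c Δ Y
5 ∉ ((Z ∩ W) ∪ X) and 5 ∈ ((X Δ Y)^c Δ Y), so 5 ∈ ((Z ∩ W) ∪ X) Δ ((X Δ Y)^c Δ Y)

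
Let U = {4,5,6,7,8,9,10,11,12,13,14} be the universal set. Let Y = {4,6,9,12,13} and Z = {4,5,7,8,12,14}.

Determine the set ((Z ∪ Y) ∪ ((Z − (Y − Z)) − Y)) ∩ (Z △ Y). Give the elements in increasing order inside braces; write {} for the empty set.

{5,6,7,8,9,13,14}

Z ∪ Y = {4,5,6,7,8,9,12,13,14}
Y − Z = {6,9,13}
Z − (Y − Z) = {4,5,7,8,12,14}
(Z − (Y − Z)) − Y = {5,7,8,14}
(Z ∪ Y) ∪ ((Z − (Y − Z)) − Y) = {4,5,6,7,8,9,12,13,14}
Z △ Y = {5,6,7,8,9,13,14}
((Z ∪ Y) ∪ ((Z − (Y − Z)) − Y)) ∩ (Z △ Y) = {5,6,7,8,9,13,14}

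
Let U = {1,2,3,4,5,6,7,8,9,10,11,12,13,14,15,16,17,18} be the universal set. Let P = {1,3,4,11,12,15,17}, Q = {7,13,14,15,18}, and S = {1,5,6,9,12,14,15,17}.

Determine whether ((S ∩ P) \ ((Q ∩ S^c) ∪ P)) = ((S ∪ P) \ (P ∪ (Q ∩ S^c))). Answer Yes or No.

No

S ∩ P = {1,12,15,17}
S^c = {2,3,4,7,8,10,11,13,16,18}
Q ∩ S^c = {7,13,18}
(Q ∩ S^c) ∪ P = {1,3,4,7,11,12,13,15,17,18}
(S ∩ P) \ ((Q ∩ S^c) ∪ P) = {}
S ∪ P = {1,3,4,5,6,9,11,12,14,15,17}
P ∪ (Q ∩ S^c) = {1,3,4,7,11,12,13,15,17,18}
(S ∪ P) \ (P ∪ (Q ∩ S^c)) = {5,6,9,14}
5 ∈ (S ∪ P) \ (P ∪ (Q ∩ S^c)) but 5 ∉ (S ∩ P) \ ((Q ∩ S^c) ∪ P), so they differ.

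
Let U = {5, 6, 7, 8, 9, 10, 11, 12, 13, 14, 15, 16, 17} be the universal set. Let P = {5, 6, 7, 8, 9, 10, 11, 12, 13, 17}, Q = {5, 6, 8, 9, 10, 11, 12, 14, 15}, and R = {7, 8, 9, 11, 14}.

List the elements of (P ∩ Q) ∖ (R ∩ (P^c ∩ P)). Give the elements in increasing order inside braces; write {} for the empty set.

P ∩ Q = {5, 6, 8, 9, 10, 11, 12}
P^c = {14, 15, 16}
P^c ∩ P = {}
R ∩ (P^c ∩ P) = {}
(P ∩ Q) ∖ (R ∩ (P^c ∩ P)) = {5, 6, 8, 9, 10, 11, 12}

{5, 6, 8, 9, 10, 11, 12}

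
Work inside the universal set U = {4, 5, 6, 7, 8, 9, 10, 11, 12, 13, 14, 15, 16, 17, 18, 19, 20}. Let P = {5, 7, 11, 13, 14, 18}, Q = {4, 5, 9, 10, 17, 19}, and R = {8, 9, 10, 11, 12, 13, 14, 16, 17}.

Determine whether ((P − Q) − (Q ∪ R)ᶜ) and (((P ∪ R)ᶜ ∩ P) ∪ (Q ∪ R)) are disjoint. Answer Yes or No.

P − Q = {7, 11, 13, 14, 18}
Q ∪ R = {4, 5, 8, 9, 10, 11, 12, 13, 14, 16, 17, 19}
(Q ∪ R)ᶜ = {6, 7, 15, 18, 20}
(P − Q) − (Q ∪ R)ᶜ = {11, 13, 14}
P ∪ R = {5, 7, 8, 9, 10, 11, 12, 13, 14, 16, 17, 18}
(P ∪ R)ᶜ = {4, 6, 15, 19, 20}
(P ∪ R)ᶜ ∩ P = {}
((P ∪ R)ᶜ ∩ P) ∪ (Q ∪ R) = {4, 5, 8, 9, 10, 11, 12, 13, 14, 16, 17, 19}
11 lies in both, so they are not disjoint.

No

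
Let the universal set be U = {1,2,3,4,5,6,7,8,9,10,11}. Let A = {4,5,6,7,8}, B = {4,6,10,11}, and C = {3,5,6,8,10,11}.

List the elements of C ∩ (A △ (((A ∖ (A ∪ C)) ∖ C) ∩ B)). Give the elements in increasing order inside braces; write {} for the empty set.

{5,6,8}

A ∪ C = {3,4,5,6,7,8,10,11}
A ∖ (A ∪ C) = {}
(A ∖ (A ∪ C)) ∖ C = {}
((A ∖ (A ∪ C)) ∖ C) ∩ B = {}
A △ (((A ∖ (A ∪ C)) ∖ C) ∩ B) = {4,5,6,7,8}
C ∩ (A △ (((A ∖ (A ∪ C)) ∖ C) ∩ B)) = {5,6,8}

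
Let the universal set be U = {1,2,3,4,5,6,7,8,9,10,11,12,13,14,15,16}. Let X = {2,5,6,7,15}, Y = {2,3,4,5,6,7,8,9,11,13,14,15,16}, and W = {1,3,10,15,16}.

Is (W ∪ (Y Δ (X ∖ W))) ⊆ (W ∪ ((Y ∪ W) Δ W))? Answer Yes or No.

Yes

X ∖ W = {2,5,6,7}
Y Δ (X ∖ W) = {3,4,8,9,11,13,14,15,16}
W ∪ (Y Δ (X ∖ W)) = {1,3,4,8,9,10,11,13,14,15,16}
Y ∪ W = {1,2,3,4,5,6,7,8,9,10,11,13,14,15,16}
(Y ∪ W) Δ W = {2,4,5,6,7,8,9,11,13,14}
W ∪ ((Y ∪ W) Δ W) = {1,2,3,4,5,6,7,8,9,10,11,13,14,15,16}
Every element of {1,3,4,8,9,10,11,13,14,15,16} is in {1,2,3,4,5,6,7,8,9,10,11,13,14,15,16}, so W ∪ (Y Δ (X ∖ W)) ⊆ W ∪ ((Y ∪ W) Δ W).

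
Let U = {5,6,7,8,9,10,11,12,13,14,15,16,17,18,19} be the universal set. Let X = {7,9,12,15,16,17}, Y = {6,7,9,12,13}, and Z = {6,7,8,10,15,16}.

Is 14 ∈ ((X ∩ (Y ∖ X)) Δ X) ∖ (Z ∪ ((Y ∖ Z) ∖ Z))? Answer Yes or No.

14 ∉ Y and 14 ∉ X, so 14 ∉ Y ∖ X
14 ∉ X and 14 ∉ (Y ∖ X), so 14 ∉ X ∩ (Y ∖ X)
14 ∉ (X ∩ (Y ∖ X)) and 14 ∉ X, so 14 ∉ (X ∩ (Y ∖ X)) Δ X
14 ∉ Y and 14 ∉ Z, so 14 ∉ Y ∖ Z
14 ∉ (Y ∖ Z) and 14 ∉ Z, so 14 ∉ (Y ∖ Z) ∖ Z
14 ∉ Z and 14 ∉ ((Y ∖ Z) ∖ Z), so 14 ∉ Z ∪ ((Y ∖ Z) ∖ Z)
14 ∉ ((X ∩ (Y ∖ X)) Δ X) and 14 ∉ (Z ∪ ((Y ∖ Z) ∖ Z)), so 14 ∉ ((X ∩ (Y ∖ X)) Δ X) ∖ (Z ∪ ((Y ∖ Z) ∖ Z))

No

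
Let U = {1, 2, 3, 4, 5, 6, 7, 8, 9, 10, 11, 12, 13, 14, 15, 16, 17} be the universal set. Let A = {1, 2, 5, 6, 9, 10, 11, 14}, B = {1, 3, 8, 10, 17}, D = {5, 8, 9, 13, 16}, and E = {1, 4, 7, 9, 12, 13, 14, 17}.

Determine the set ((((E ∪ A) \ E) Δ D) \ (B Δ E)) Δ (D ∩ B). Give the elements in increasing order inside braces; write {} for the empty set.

{2, 6, 8, 11, 16}

E ∪ A = {1, 2, 4, 5, 6, 7, 9, 10, 11, 12, 13, 14, 17}
(E ∪ A) \ E = {2, 5, 6, 10, 11}
((E ∪ A) \ E) Δ D = {2, 6, 8, 9, 10, 11, 13, 16}
B Δ E = {3, 4, 7, 8, 9, 10, 12, 13, 14}
(((E ∪ A) \ E) Δ D) \ (B Δ E) = {2, 6, 11, 16}
D ∩ B = {8}
((((E ∪ A) \ E) Δ D) \ (B Δ E)) Δ (D ∩ B) = {2, 6, 8, 11, 16}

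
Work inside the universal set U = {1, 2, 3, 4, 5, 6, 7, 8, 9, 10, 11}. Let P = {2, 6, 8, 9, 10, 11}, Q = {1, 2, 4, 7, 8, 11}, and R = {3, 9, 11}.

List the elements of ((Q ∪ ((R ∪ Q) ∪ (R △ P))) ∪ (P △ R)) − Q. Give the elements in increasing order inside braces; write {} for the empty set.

{3, 6, 9, 10}

R ∪ Q = {1, 2, 3, 4, 7, 8, 9, 11}
R △ P = {2, 3, 6, 8, 10}
(R ∪ Q) ∪ (R △ P) = {1, 2, 3, 4, 6, 7, 8, 9, 10, 11}
Q ∪ ((R ∪ Q) ∪ (R △ P)) = {1, 2, 3, 4, 6, 7, 8, 9, 10, 11}
P △ R = {2, 3, 6, 8, 10}
(Q ∪ ((R ∪ Q) ∪ (R △ P))) ∪ (P △ R) = {1, 2, 3, 4, 6, 7, 8, 9, 10, 11}
((Q ∪ ((R ∪ Q) ∪ (R △ P))) ∪ (P △ R)) − Q = {3, 6, 9, 10}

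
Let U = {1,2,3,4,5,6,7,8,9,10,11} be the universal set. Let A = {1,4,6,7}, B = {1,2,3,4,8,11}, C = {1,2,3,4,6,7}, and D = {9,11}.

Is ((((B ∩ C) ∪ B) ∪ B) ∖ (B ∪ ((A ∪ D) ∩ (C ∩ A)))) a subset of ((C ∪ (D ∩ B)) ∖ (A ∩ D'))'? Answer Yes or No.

B ∩ C = {1,2,3,4}
(B ∩ C) ∪ B = {1,2,3,4,8,11}
((B ∩ C) ∪ B) ∪ B = {1,2,3,4,8,11}
A ∪ D = {1,4,6,7,9,11}
C ∩ A = {1,4,6,7}
(A ∪ D) ∩ (C ∩ A) = {1,4,6,7}
B ∪ ((A ∪ D) ∩ (C ∩ A)) = {1,2,3,4,6,7,8,11}
(((B ∩ C) ∪ B) ∪ B) ∖ (B ∪ ((A ∪ D) ∩ (C ∩ A))) = {}
D ∩ B = {11}
C ∪ (D ∩ B) = {1,2,3,4,6,7,11}
D' = {1,2,3,4,5,6,7,8,10}
A ∩ D' = {1,4,6,7}
(C ∪ (D ∩ B)) ∖ (A ∩ D') = {2,3,11}
((C ∪ (D ∩ B)) ∖ (A ∩ D'))' = {1,4,5,6,7,8,9,10}
Every element of {} is in {1,4,5,6,7,8,9,10}, so (((B ∩ C) ∪ B) ∪ B) ∖ (B ∪ ((A ∪ D) ∩ (C ∩ A))) ⊆ ((C ∪ (D ∩ B)) ∖ (A ∩ D'))'.

Yes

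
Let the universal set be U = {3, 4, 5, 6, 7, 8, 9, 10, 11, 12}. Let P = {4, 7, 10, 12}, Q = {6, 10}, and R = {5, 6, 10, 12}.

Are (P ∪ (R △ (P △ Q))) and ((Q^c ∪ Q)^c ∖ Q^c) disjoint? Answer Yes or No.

Yes

P △ Q = {4, 6, 7, 12}
R △ (P △ Q) = {4, 5, 7, 10}
P ∪ (R △ (P △ Q)) = {4, 5, 7, 10, 12}
Q^c = {3, 4, 5, 7, 8, 9, 11, 12}
Q^c ∪ Q = {3, 4, 5, 6, 7, 8, 9, 10, 11, 12}
(Q^c ∪ Q)^c = {}
(Q^c ∪ Q)^c ∖ Q^c = {}
{4, 5, 7, 10, 12} and {} share no elements.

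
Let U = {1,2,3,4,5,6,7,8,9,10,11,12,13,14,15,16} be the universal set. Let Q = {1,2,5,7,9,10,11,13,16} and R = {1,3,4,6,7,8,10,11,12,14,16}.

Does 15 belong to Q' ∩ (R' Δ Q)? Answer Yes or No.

Yes

15 ∉ Q, so 15 ∈ Q'
15 ∉ R, so 15 ∈ R'
15 ∈ R' and 15 ∉ Q, so 15 ∈ R' Δ Q
15 ∈ Q' and 15 ∈ (R' Δ Q), so 15 ∈ Q' ∩ (R' Δ Q)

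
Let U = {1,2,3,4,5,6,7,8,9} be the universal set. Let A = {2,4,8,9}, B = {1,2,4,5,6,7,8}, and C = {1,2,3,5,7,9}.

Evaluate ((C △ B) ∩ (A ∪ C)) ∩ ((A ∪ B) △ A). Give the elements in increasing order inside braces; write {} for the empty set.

{}

C △ B = {3,4,6,8,9}
A ∪ C = {1,2,3,4,5,7,8,9}
(C △ B) ∩ (A ∪ C) = {3,4,8,9}
A ∪ B = {1,2,4,5,6,7,8,9}
(A ∪ B) △ A = {1,5,6,7}
((C △ B) ∩ (A ∪ C)) ∩ ((A ∪ B) △ A) = {}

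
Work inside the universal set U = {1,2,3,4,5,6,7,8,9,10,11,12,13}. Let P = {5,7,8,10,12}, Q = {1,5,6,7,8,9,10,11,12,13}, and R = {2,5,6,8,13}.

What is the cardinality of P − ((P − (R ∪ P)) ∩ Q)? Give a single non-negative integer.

R ∪ P = {2,5,6,7,8,10,12,13}
P − (R ∪ P) = {}
(P − (R ∪ P)) ∩ Q = {}
P − ((P − (R ∪ P)) ∩ Q) = {5,7,8,10,12}
|P − ((P − (R ∪ P)) ∩ Q)| = 5

5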